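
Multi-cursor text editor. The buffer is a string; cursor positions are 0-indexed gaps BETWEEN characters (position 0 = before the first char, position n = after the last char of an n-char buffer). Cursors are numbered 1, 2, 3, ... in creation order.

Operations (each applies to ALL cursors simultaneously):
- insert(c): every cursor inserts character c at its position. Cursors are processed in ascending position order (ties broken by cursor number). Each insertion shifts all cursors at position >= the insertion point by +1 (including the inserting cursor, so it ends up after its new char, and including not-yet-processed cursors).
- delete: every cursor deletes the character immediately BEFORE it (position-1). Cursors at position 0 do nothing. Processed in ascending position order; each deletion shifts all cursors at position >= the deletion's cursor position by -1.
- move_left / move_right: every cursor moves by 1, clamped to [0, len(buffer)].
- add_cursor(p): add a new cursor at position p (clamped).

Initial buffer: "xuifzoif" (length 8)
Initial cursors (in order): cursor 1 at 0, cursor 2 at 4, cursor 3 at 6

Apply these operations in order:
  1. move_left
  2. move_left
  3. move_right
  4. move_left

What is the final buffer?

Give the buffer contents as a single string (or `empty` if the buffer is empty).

Answer: xuifzoif

Derivation:
After op 1 (move_left): buffer="xuifzoif" (len 8), cursors c1@0 c2@3 c3@5, authorship ........
After op 2 (move_left): buffer="xuifzoif" (len 8), cursors c1@0 c2@2 c3@4, authorship ........
After op 3 (move_right): buffer="xuifzoif" (len 8), cursors c1@1 c2@3 c3@5, authorship ........
After op 4 (move_left): buffer="xuifzoif" (len 8), cursors c1@0 c2@2 c3@4, authorship ........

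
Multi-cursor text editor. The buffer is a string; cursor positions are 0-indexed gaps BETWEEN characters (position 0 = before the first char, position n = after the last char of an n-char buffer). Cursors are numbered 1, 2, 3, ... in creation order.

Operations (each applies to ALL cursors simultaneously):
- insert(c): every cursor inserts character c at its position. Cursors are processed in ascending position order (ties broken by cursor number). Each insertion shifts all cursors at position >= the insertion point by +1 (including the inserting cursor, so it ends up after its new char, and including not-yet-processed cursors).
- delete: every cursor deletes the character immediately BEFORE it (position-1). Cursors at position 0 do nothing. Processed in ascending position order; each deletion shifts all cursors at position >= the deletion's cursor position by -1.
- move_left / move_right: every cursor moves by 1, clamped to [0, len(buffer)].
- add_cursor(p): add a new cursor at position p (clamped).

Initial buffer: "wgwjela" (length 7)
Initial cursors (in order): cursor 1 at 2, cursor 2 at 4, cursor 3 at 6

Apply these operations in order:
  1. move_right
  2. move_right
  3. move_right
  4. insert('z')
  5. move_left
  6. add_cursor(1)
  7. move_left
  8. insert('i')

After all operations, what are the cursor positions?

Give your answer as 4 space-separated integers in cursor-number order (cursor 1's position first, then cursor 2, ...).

After op 1 (move_right): buffer="wgwjela" (len 7), cursors c1@3 c2@5 c3@7, authorship .......
After op 2 (move_right): buffer="wgwjela" (len 7), cursors c1@4 c2@6 c3@7, authorship .......
After op 3 (move_right): buffer="wgwjela" (len 7), cursors c1@5 c2@7 c3@7, authorship .......
After op 4 (insert('z')): buffer="wgwjezlazz" (len 10), cursors c1@6 c2@10 c3@10, authorship .....1..23
After op 5 (move_left): buffer="wgwjezlazz" (len 10), cursors c1@5 c2@9 c3@9, authorship .....1..23
After op 6 (add_cursor(1)): buffer="wgwjezlazz" (len 10), cursors c4@1 c1@5 c2@9 c3@9, authorship .....1..23
After op 7 (move_left): buffer="wgwjezlazz" (len 10), cursors c4@0 c1@4 c2@8 c3@8, authorship .....1..23
After op 8 (insert('i')): buffer="iwgwjiezlaiizz" (len 14), cursors c4@1 c1@6 c2@12 c3@12, authorship 4....1.1..2323

Answer: 6 12 12 1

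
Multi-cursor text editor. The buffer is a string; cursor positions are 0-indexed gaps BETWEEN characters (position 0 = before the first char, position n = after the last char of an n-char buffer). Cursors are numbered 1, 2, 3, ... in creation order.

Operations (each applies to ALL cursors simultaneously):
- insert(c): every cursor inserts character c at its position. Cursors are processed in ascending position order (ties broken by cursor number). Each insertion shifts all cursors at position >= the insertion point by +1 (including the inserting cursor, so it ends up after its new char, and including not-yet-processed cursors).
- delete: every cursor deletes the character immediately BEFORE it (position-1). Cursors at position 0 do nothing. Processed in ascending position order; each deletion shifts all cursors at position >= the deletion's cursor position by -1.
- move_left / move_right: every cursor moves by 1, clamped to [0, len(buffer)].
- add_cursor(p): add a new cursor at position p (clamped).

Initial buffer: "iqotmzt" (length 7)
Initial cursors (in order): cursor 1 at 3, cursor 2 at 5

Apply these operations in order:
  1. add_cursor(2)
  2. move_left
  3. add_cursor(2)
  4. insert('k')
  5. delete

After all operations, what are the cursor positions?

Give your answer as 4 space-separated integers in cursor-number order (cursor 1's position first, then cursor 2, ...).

Answer: 2 4 1 2

Derivation:
After op 1 (add_cursor(2)): buffer="iqotmzt" (len 7), cursors c3@2 c1@3 c2@5, authorship .......
After op 2 (move_left): buffer="iqotmzt" (len 7), cursors c3@1 c1@2 c2@4, authorship .......
After op 3 (add_cursor(2)): buffer="iqotmzt" (len 7), cursors c3@1 c1@2 c4@2 c2@4, authorship .......
After op 4 (insert('k')): buffer="ikqkkotkmzt" (len 11), cursors c3@2 c1@5 c4@5 c2@8, authorship .3.14..2...
After op 5 (delete): buffer="iqotmzt" (len 7), cursors c3@1 c1@2 c4@2 c2@4, authorship .......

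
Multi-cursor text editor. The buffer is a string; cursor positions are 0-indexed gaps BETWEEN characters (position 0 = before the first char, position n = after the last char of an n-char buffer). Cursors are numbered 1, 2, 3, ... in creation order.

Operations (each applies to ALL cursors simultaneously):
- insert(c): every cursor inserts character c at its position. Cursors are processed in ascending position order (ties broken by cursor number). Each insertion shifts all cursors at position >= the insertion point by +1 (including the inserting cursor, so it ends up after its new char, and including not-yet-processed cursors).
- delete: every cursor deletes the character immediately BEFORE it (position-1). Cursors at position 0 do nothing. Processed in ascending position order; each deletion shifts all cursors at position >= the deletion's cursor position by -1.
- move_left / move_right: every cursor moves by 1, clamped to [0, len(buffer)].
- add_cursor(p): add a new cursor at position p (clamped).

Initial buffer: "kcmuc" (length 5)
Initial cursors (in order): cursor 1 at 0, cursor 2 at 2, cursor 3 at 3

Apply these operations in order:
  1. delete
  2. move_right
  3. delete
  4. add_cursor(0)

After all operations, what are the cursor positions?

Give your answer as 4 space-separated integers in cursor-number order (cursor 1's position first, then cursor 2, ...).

Answer: 0 0 0 0

Derivation:
After op 1 (delete): buffer="kuc" (len 3), cursors c1@0 c2@1 c3@1, authorship ...
After op 2 (move_right): buffer="kuc" (len 3), cursors c1@1 c2@2 c3@2, authorship ...
After op 3 (delete): buffer="c" (len 1), cursors c1@0 c2@0 c3@0, authorship .
After op 4 (add_cursor(0)): buffer="c" (len 1), cursors c1@0 c2@0 c3@0 c4@0, authorship .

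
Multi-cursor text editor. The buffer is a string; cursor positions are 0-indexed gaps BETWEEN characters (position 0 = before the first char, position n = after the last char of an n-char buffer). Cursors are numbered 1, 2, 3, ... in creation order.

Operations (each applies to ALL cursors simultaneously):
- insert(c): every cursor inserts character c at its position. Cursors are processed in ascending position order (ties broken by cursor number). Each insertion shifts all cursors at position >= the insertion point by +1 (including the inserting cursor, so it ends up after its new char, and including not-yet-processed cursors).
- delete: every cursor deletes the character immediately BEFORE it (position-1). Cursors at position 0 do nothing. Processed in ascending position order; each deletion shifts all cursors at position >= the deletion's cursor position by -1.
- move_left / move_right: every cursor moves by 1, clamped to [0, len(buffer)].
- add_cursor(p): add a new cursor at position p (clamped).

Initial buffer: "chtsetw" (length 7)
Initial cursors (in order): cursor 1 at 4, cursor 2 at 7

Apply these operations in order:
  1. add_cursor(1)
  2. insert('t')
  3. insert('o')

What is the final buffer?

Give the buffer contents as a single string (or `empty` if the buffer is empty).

Answer: ctohtstoetwto

Derivation:
After op 1 (add_cursor(1)): buffer="chtsetw" (len 7), cursors c3@1 c1@4 c2@7, authorship .......
After op 2 (insert('t')): buffer="cthtstetwt" (len 10), cursors c3@2 c1@6 c2@10, authorship .3...1...2
After op 3 (insert('o')): buffer="ctohtstoetwto" (len 13), cursors c3@3 c1@8 c2@13, authorship .33...11...22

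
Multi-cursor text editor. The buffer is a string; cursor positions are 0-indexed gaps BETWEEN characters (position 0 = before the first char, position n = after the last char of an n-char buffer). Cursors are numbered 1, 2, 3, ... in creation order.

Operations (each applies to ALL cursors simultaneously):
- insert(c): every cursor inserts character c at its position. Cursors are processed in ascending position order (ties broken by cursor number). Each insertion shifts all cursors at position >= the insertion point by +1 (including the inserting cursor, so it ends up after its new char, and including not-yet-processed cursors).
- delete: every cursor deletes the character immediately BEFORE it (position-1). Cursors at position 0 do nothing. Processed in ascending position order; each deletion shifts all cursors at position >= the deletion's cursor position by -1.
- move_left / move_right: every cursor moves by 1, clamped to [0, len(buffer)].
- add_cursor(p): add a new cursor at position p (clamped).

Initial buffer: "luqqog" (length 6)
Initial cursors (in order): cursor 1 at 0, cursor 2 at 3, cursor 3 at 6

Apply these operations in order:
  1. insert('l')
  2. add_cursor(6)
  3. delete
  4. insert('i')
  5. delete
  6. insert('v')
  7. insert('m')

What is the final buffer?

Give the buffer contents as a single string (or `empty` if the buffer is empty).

Answer: vmluqvvmmogvm

Derivation:
After op 1 (insert('l')): buffer="lluqlqogl" (len 9), cursors c1@1 c2@5 c3@9, authorship 1...2...3
After op 2 (add_cursor(6)): buffer="lluqlqogl" (len 9), cursors c1@1 c2@5 c4@6 c3@9, authorship 1...2...3
After op 3 (delete): buffer="luqog" (len 5), cursors c1@0 c2@3 c4@3 c3@5, authorship .....
After op 4 (insert('i')): buffer="iluqiiogi" (len 9), cursors c1@1 c2@6 c4@6 c3@9, authorship 1...24..3
After op 5 (delete): buffer="luqog" (len 5), cursors c1@0 c2@3 c4@3 c3@5, authorship .....
After op 6 (insert('v')): buffer="vluqvvogv" (len 9), cursors c1@1 c2@6 c4@6 c3@9, authorship 1...24..3
After op 7 (insert('m')): buffer="vmluqvvmmogvm" (len 13), cursors c1@2 c2@9 c4@9 c3@13, authorship 11...2424..33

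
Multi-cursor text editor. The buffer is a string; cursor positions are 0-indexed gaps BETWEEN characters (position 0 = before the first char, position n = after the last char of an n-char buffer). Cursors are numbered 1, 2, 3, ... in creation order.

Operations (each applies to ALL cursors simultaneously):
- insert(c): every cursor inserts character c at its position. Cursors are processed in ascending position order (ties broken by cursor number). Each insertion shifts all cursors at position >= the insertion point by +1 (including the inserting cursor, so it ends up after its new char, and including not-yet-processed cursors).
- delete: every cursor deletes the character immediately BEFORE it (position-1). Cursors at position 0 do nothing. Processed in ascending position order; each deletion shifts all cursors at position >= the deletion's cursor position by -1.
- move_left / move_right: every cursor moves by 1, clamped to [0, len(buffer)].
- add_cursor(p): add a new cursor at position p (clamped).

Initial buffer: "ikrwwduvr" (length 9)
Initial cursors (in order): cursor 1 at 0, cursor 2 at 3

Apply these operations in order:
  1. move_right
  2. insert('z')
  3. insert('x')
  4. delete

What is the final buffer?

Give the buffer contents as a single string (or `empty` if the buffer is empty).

Answer: izkrwzwduvr

Derivation:
After op 1 (move_right): buffer="ikrwwduvr" (len 9), cursors c1@1 c2@4, authorship .........
After op 2 (insert('z')): buffer="izkrwzwduvr" (len 11), cursors c1@2 c2@6, authorship .1...2.....
After op 3 (insert('x')): buffer="izxkrwzxwduvr" (len 13), cursors c1@3 c2@8, authorship .11...22.....
After op 4 (delete): buffer="izkrwzwduvr" (len 11), cursors c1@2 c2@6, authorship .1...2.....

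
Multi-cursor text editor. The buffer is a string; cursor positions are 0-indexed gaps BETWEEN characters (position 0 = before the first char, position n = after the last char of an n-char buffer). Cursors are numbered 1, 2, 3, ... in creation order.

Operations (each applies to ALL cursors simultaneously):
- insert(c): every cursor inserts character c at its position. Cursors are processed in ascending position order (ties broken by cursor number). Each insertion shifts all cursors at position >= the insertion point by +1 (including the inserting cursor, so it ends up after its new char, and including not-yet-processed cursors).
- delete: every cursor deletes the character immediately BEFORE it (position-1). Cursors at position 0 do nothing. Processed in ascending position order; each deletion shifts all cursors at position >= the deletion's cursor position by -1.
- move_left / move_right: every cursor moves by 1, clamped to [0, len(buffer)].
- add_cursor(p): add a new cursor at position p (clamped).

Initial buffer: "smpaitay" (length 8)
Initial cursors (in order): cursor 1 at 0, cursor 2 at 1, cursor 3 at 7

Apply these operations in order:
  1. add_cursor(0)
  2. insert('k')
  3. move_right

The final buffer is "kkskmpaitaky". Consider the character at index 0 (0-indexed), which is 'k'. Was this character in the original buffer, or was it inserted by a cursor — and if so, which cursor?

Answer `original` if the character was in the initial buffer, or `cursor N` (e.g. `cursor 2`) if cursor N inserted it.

After op 1 (add_cursor(0)): buffer="smpaitay" (len 8), cursors c1@0 c4@0 c2@1 c3@7, authorship ........
After op 2 (insert('k')): buffer="kkskmpaitaky" (len 12), cursors c1@2 c4@2 c2@4 c3@11, authorship 14.2......3.
After op 3 (move_right): buffer="kkskmpaitaky" (len 12), cursors c1@3 c4@3 c2@5 c3@12, authorship 14.2......3.
Authorship (.=original, N=cursor N): 1 4 . 2 . . . . . . 3 .
Index 0: author = 1

Answer: cursor 1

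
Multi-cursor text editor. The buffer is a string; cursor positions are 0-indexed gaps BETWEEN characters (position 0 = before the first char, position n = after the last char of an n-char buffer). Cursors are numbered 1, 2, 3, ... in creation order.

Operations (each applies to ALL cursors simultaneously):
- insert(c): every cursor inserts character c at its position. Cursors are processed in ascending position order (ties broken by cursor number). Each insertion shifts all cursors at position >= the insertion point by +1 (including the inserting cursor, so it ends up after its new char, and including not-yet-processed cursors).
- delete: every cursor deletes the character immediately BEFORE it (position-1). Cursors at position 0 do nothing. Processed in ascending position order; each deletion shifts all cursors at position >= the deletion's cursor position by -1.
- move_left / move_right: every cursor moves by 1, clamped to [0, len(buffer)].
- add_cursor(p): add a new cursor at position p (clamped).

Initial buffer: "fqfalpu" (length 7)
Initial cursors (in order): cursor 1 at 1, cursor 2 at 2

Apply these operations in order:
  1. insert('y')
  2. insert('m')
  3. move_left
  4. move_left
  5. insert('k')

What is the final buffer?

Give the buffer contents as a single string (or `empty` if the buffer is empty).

Answer: fkymqkymfalpu

Derivation:
After op 1 (insert('y')): buffer="fyqyfalpu" (len 9), cursors c1@2 c2@4, authorship .1.2.....
After op 2 (insert('m')): buffer="fymqymfalpu" (len 11), cursors c1@3 c2@6, authorship .11.22.....
After op 3 (move_left): buffer="fymqymfalpu" (len 11), cursors c1@2 c2@5, authorship .11.22.....
After op 4 (move_left): buffer="fymqymfalpu" (len 11), cursors c1@1 c2@4, authorship .11.22.....
After op 5 (insert('k')): buffer="fkymqkymfalpu" (len 13), cursors c1@2 c2@6, authorship .111.222.....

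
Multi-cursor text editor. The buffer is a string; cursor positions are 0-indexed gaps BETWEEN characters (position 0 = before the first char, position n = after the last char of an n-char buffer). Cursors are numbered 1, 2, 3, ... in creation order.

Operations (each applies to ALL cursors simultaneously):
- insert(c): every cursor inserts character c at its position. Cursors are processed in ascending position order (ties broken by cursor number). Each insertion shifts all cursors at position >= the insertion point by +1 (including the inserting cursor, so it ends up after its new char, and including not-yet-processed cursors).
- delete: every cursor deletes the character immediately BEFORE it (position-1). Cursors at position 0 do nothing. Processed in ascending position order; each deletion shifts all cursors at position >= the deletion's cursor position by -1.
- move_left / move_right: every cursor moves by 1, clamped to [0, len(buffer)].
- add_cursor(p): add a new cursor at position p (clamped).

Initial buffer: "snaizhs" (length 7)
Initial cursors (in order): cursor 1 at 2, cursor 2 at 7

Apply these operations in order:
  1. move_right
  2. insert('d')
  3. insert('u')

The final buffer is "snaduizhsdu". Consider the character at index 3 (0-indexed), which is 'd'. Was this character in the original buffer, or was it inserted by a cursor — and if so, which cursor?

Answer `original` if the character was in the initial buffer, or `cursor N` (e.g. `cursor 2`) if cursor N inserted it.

Answer: cursor 1

Derivation:
After op 1 (move_right): buffer="snaizhs" (len 7), cursors c1@3 c2@7, authorship .......
After op 2 (insert('d')): buffer="snadizhsd" (len 9), cursors c1@4 c2@9, authorship ...1....2
After op 3 (insert('u')): buffer="snaduizhsdu" (len 11), cursors c1@5 c2@11, authorship ...11....22
Authorship (.=original, N=cursor N): . . . 1 1 . . . . 2 2
Index 3: author = 1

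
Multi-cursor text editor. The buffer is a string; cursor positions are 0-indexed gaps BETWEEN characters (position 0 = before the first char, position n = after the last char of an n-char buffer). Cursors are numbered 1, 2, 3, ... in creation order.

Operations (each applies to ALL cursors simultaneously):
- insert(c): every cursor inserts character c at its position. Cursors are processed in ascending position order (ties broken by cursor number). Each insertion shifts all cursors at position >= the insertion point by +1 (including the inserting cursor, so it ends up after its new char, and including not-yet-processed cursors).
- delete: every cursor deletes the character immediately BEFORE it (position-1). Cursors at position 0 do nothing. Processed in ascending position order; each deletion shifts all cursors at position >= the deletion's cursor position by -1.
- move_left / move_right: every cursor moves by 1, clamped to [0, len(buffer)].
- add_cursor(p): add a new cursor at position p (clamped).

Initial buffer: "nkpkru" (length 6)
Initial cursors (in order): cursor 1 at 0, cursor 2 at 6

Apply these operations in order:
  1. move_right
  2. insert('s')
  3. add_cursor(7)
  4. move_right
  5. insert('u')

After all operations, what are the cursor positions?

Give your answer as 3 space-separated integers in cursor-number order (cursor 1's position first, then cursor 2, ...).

After op 1 (move_right): buffer="nkpkru" (len 6), cursors c1@1 c2@6, authorship ......
After op 2 (insert('s')): buffer="nskpkrus" (len 8), cursors c1@2 c2@8, authorship .1.....2
After op 3 (add_cursor(7)): buffer="nskpkrus" (len 8), cursors c1@2 c3@7 c2@8, authorship .1.....2
After op 4 (move_right): buffer="nskpkrus" (len 8), cursors c1@3 c2@8 c3@8, authorship .1.....2
After op 5 (insert('u')): buffer="nskupkrusuu" (len 11), cursors c1@4 c2@11 c3@11, authorship .1.1....223

Answer: 4 11 11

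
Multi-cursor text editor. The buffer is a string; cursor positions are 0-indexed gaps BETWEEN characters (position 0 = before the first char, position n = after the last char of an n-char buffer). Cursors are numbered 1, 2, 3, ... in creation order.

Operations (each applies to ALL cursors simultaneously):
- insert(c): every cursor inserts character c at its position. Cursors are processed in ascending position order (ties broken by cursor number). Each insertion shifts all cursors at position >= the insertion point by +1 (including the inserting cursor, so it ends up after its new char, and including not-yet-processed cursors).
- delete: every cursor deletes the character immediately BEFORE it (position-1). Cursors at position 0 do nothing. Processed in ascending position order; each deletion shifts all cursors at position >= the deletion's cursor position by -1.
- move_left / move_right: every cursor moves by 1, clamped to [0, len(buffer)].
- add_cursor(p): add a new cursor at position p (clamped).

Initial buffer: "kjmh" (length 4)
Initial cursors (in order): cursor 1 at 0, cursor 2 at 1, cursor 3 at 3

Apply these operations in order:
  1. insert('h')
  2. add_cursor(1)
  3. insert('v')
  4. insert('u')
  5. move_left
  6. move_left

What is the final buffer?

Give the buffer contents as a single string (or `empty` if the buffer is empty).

Answer: hvvuukhvujmhvuh

Derivation:
After op 1 (insert('h')): buffer="hkhjmhh" (len 7), cursors c1@1 c2@3 c3@6, authorship 1.2..3.
After op 2 (add_cursor(1)): buffer="hkhjmhh" (len 7), cursors c1@1 c4@1 c2@3 c3@6, authorship 1.2..3.
After op 3 (insert('v')): buffer="hvvkhvjmhvh" (len 11), cursors c1@3 c4@3 c2@6 c3@10, authorship 114.22..33.
After op 4 (insert('u')): buffer="hvvuukhvujmhvuh" (len 15), cursors c1@5 c4@5 c2@9 c3@14, authorship 11414.222..333.
After op 5 (move_left): buffer="hvvuukhvujmhvuh" (len 15), cursors c1@4 c4@4 c2@8 c3@13, authorship 11414.222..333.
After op 6 (move_left): buffer="hvvuukhvujmhvuh" (len 15), cursors c1@3 c4@3 c2@7 c3@12, authorship 11414.222..333.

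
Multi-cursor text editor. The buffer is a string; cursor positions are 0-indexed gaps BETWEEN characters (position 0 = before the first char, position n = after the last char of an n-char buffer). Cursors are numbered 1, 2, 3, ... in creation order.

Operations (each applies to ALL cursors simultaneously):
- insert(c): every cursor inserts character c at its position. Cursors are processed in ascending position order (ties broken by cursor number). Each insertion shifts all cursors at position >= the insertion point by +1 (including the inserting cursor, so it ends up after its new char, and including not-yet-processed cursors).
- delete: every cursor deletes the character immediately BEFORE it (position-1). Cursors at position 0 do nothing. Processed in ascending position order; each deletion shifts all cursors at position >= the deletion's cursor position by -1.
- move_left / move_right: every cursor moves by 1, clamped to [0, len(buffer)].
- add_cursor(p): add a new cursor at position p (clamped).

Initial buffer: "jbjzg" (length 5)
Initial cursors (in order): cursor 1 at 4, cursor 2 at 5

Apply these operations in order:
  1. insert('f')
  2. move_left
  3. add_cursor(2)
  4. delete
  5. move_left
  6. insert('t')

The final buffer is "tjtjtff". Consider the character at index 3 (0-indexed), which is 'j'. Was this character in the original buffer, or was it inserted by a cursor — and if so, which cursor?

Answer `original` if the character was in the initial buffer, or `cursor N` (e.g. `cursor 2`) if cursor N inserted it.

Answer: original

Derivation:
After op 1 (insert('f')): buffer="jbjzfgf" (len 7), cursors c1@5 c2@7, authorship ....1.2
After op 2 (move_left): buffer="jbjzfgf" (len 7), cursors c1@4 c2@6, authorship ....1.2
After op 3 (add_cursor(2)): buffer="jbjzfgf" (len 7), cursors c3@2 c1@4 c2@6, authorship ....1.2
After op 4 (delete): buffer="jjff" (len 4), cursors c3@1 c1@2 c2@3, authorship ..12
After op 5 (move_left): buffer="jjff" (len 4), cursors c3@0 c1@1 c2@2, authorship ..12
After op 6 (insert('t')): buffer="tjtjtff" (len 7), cursors c3@1 c1@3 c2@5, authorship 3.1.212
Authorship (.=original, N=cursor N): 3 . 1 . 2 1 2
Index 3: author = original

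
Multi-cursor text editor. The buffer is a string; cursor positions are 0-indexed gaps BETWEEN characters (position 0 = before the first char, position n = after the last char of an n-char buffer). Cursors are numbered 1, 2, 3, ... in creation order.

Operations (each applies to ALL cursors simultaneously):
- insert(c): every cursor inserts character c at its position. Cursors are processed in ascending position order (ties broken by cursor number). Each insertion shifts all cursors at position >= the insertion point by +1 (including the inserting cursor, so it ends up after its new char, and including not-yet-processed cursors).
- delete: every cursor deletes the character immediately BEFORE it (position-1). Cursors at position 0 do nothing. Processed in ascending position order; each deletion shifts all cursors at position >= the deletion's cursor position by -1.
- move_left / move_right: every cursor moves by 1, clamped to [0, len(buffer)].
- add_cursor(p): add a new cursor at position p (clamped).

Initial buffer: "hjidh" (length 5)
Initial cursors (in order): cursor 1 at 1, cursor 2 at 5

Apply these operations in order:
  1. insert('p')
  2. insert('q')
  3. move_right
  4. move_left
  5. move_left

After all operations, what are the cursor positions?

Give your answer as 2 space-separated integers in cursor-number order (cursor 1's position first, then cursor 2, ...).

After op 1 (insert('p')): buffer="hpjidhp" (len 7), cursors c1@2 c2@7, authorship .1....2
After op 2 (insert('q')): buffer="hpqjidhpq" (len 9), cursors c1@3 c2@9, authorship .11....22
After op 3 (move_right): buffer="hpqjidhpq" (len 9), cursors c1@4 c2@9, authorship .11....22
After op 4 (move_left): buffer="hpqjidhpq" (len 9), cursors c1@3 c2@8, authorship .11....22
After op 5 (move_left): buffer="hpqjidhpq" (len 9), cursors c1@2 c2@7, authorship .11....22

Answer: 2 7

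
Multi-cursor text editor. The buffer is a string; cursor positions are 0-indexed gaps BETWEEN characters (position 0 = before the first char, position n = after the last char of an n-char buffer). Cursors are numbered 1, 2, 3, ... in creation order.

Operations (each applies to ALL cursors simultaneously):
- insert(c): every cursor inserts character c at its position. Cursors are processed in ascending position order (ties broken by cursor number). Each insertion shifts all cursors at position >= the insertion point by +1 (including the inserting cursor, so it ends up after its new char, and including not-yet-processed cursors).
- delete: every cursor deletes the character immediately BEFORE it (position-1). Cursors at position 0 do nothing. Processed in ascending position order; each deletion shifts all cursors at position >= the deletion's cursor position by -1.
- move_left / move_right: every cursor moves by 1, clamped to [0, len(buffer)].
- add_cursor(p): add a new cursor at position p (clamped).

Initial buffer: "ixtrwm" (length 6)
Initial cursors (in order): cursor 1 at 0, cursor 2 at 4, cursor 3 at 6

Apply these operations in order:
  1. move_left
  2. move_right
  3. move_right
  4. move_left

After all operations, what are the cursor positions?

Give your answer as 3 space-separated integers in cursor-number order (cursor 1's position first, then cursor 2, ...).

Answer: 1 4 5

Derivation:
After op 1 (move_left): buffer="ixtrwm" (len 6), cursors c1@0 c2@3 c3@5, authorship ......
After op 2 (move_right): buffer="ixtrwm" (len 6), cursors c1@1 c2@4 c3@6, authorship ......
After op 3 (move_right): buffer="ixtrwm" (len 6), cursors c1@2 c2@5 c3@6, authorship ......
After op 4 (move_left): buffer="ixtrwm" (len 6), cursors c1@1 c2@4 c3@5, authorship ......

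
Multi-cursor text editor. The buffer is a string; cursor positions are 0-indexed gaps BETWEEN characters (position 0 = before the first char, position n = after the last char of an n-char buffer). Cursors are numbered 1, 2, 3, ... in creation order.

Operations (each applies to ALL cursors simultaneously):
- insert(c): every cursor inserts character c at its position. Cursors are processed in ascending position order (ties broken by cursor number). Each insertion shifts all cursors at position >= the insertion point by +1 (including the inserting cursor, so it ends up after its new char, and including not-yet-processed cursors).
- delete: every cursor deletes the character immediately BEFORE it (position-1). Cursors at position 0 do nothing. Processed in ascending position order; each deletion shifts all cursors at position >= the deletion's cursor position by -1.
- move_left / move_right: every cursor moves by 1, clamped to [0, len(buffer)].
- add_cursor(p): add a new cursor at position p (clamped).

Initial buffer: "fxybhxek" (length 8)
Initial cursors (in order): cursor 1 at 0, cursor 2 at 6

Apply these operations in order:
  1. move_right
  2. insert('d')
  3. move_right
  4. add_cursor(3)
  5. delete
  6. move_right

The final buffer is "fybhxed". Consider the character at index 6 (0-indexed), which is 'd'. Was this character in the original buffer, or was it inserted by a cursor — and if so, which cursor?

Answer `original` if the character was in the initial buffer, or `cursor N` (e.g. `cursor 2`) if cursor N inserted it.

Answer: cursor 2

Derivation:
After op 1 (move_right): buffer="fxybhxek" (len 8), cursors c1@1 c2@7, authorship ........
After op 2 (insert('d')): buffer="fdxybhxedk" (len 10), cursors c1@2 c2@9, authorship .1......2.
After op 3 (move_right): buffer="fdxybhxedk" (len 10), cursors c1@3 c2@10, authorship .1......2.
After op 4 (add_cursor(3)): buffer="fdxybhxedk" (len 10), cursors c1@3 c3@3 c2@10, authorship .1......2.
After op 5 (delete): buffer="fybhxed" (len 7), cursors c1@1 c3@1 c2@7, authorship ......2
After op 6 (move_right): buffer="fybhxed" (len 7), cursors c1@2 c3@2 c2@7, authorship ......2
Authorship (.=original, N=cursor N): . . . . . . 2
Index 6: author = 2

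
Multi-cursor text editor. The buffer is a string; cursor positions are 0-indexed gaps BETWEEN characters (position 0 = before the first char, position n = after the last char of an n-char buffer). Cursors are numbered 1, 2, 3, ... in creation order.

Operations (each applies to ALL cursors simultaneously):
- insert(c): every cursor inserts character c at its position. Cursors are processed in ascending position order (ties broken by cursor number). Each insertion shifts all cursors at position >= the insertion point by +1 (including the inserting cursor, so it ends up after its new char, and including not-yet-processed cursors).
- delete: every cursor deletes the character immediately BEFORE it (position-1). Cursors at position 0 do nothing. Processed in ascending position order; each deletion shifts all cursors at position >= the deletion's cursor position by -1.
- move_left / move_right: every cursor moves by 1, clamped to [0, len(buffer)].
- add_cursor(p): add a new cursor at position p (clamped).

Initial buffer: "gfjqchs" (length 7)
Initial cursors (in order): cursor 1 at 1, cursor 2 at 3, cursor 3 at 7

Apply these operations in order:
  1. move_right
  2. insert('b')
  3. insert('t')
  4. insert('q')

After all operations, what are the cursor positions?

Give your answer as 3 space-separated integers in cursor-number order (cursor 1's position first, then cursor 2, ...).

After op 1 (move_right): buffer="gfjqchs" (len 7), cursors c1@2 c2@4 c3@7, authorship .......
After op 2 (insert('b')): buffer="gfbjqbchsb" (len 10), cursors c1@3 c2@6 c3@10, authorship ..1..2...3
After op 3 (insert('t')): buffer="gfbtjqbtchsbt" (len 13), cursors c1@4 c2@8 c3@13, authorship ..11..22...33
After op 4 (insert('q')): buffer="gfbtqjqbtqchsbtq" (len 16), cursors c1@5 c2@10 c3@16, authorship ..111..222...333

Answer: 5 10 16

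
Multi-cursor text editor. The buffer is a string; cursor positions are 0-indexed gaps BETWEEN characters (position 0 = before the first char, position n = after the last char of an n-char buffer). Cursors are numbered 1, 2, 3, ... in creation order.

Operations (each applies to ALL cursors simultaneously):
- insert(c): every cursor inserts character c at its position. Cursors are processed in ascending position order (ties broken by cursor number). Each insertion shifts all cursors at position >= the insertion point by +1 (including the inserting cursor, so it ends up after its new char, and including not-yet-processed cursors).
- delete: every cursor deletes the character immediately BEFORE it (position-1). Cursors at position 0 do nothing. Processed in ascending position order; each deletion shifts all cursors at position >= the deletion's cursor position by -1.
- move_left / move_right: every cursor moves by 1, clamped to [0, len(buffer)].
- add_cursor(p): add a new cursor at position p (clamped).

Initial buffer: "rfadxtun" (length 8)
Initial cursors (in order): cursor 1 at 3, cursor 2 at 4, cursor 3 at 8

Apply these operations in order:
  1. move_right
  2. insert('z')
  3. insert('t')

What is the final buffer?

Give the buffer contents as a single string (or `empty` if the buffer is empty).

After op 1 (move_right): buffer="rfadxtun" (len 8), cursors c1@4 c2@5 c3@8, authorship ........
After op 2 (insert('z')): buffer="rfadzxztunz" (len 11), cursors c1@5 c2@7 c3@11, authorship ....1.2...3
After op 3 (insert('t')): buffer="rfadztxzttunzt" (len 14), cursors c1@6 c2@9 c3@14, authorship ....11.22...33

Answer: rfadztxzttunzt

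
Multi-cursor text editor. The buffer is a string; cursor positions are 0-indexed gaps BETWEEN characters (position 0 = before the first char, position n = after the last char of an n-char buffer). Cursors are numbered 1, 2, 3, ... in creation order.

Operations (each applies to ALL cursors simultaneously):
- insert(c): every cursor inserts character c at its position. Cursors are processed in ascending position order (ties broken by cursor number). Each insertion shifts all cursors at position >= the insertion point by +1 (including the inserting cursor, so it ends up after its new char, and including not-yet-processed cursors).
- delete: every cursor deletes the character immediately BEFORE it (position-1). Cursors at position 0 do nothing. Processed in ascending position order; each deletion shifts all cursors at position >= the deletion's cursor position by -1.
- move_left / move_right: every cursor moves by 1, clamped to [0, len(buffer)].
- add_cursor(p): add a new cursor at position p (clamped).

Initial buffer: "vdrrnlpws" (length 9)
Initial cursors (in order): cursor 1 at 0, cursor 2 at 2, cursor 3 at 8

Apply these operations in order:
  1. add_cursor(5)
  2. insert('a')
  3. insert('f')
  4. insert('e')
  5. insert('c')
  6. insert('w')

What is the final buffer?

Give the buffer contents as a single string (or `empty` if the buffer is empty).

Answer: afecwvdafecwrrnafecwlpwafecws

Derivation:
After op 1 (add_cursor(5)): buffer="vdrrnlpws" (len 9), cursors c1@0 c2@2 c4@5 c3@8, authorship .........
After op 2 (insert('a')): buffer="avdarrnalpwas" (len 13), cursors c1@1 c2@4 c4@8 c3@12, authorship 1..2...4...3.
After op 3 (insert('f')): buffer="afvdafrrnaflpwafs" (len 17), cursors c1@2 c2@6 c4@11 c3@16, authorship 11..22...44...33.
After op 4 (insert('e')): buffer="afevdaferrnafelpwafes" (len 21), cursors c1@3 c2@8 c4@14 c3@20, authorship 111..222...444...333.
After op 5 (insert('c')): buffer="afecvdafecrrnafeclpwafecs" (len 25), cursors c1@4 c2@10 c4@17 c3@24, authorship 1111..2222...4444...3333.
After op 6 (insert('w')): buffer="afecwvdafecwrrnafecwlpwafecws" (len 29), cursors c1@5 c2@12 c4@20 c3@28, authorship 11111..22222...44444...33333.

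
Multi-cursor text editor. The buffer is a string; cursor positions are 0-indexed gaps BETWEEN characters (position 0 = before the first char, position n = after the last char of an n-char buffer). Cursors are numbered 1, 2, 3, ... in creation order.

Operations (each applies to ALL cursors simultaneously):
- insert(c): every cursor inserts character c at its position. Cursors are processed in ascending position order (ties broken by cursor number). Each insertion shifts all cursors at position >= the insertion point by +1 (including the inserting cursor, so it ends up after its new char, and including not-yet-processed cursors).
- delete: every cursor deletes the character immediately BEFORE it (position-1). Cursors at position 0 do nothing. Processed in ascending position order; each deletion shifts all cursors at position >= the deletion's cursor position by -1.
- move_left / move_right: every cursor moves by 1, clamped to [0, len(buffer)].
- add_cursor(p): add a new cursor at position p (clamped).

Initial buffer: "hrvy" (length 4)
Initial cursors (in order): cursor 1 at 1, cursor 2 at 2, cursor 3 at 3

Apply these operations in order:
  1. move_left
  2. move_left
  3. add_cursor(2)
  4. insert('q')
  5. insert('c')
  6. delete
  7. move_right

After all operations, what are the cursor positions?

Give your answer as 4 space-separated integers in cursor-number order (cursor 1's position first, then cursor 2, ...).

After op 1 (move_left): buffer="hrvy" (len 4), cursors c1@0 c2@1 c3@2, authorship ....
After op 2 (move_left): buffer="hrvy" (len 4), cursors c1@0 c2@0 c3@1, authorship ....
After op 3 (add_cursor(2)): buffer="hrvy" (len 4), cursors c1@0 c2@0 c3@1 c4@2, authorship ....
After op 4 (insert('q')): buffer="qqhqrqvy" (len 8), cursors c1@2 c2@2 c3@4 c4@6, authorship 12.3.4..
After op 5 (insert('c')): buffer="qqcchqcrqcvy" (len 12), cursors c1@4 c2@4 c3@7 c4@10, authorship 1212.33.44..
After op 6 (delete): buffer="qqhqrqvy" (len 8), cursors c1@2 c2@2 c3@4 c4@6, authorship 12.3.4..
After op 7 (move_right): buffer="qqhqrqvy" (len 8), cursors c1@3 c2@3 c3@5 c4@7, authorship 12.3.4..

Answer: 3 3 5 7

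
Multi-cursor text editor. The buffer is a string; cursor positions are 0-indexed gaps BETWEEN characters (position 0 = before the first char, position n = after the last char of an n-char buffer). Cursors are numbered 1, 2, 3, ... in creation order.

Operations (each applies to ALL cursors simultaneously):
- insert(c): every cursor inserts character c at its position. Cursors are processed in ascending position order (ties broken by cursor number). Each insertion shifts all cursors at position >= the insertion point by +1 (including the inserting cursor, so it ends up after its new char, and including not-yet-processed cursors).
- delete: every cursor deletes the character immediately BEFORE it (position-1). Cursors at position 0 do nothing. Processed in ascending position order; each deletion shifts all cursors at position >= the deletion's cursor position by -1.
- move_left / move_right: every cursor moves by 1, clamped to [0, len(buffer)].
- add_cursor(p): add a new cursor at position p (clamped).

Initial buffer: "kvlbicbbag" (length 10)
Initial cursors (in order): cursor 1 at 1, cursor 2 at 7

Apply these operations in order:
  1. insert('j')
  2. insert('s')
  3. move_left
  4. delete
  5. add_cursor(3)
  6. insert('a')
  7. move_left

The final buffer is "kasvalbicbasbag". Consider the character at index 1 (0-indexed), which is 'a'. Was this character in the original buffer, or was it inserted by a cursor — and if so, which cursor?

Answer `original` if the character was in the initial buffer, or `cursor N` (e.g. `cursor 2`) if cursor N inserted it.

After op 1 (insert('j')): buffer="kjvlbicbjbag" (len 12), cursors c1@2 c2@9, authorship .1......2...
After op 2 (insert('s')): buffer="kjsvlbicbjsbag" (len 14), cursors c1@3 c2@11, authorship .11......22...
After op 3 (move_left): buffer="kjsvlbicbjsbag" (len 14), cursors c1@2 c2@10, authorship .11......22...
After op 4 (delete): buffer="ksvlbicbsbag" (len 12), cursors c1@1 c2@8, authorship .1......2...
After op 5 (add_cursor(3)): buffer="ksvlbicbsbag" (len 12), cursors c1@1 c3@3 c2@8, authorship .1......2...
After op 6 (insert('a')): buffer="kasvalbicbasbag" (len 15), cursors c1@2 c3@5 c2@11, authorship .11.3.....22...
After op 7 (move_left): buffer="kasvalbicbasbag" (len 15), cursors c1@1 c3@4 c2@10, authorship .11.3.....22...
Authorship (.=original, N=cursor N): . 1 1 . 3 . . . . . 2 2 . . .
Index 1: author = 1

Answer: cursor 1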